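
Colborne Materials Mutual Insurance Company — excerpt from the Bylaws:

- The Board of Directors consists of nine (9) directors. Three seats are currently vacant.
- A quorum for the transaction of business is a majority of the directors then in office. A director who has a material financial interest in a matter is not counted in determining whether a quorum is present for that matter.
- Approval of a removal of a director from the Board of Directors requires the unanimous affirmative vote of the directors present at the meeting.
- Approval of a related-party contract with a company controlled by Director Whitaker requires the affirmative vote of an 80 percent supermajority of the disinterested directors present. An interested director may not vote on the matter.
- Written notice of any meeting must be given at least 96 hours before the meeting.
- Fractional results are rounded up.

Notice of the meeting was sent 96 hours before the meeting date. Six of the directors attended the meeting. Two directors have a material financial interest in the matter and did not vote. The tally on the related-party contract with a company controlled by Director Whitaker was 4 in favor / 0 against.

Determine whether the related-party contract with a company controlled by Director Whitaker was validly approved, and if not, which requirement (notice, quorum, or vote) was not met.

Valid — all requirements satisfied.

Notice: 96 hours given; 96 required (96 ≥ 96). Satisfied.
Quorum: 6 present, but the 2 interested directors do not count, leaving 4. Quorum is 4. Satisfied.
Vote: the related-party contract with a company controlled by Director Whitaker requires four-fifths of the disinterested directors present (6 − 2 = 4). 4/5 of 4 = 3.20, rounded up to 4, so 4 affirmative votes are needed; 4 voted in favor. Satisfied.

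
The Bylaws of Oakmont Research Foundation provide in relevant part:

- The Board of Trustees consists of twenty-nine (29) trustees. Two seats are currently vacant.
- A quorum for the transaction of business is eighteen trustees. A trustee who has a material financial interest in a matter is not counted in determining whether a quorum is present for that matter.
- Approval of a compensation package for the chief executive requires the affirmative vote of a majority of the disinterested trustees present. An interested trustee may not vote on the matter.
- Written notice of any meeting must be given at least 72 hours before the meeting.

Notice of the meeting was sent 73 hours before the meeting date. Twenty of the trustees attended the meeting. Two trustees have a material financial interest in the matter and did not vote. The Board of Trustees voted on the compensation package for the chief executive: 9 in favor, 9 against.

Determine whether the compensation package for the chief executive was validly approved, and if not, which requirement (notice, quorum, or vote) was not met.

Notice: 73 hours given; 72 required (73 ≥ 72). Satisfied.
Quorum: 20 present, but the 2 interested trustees do not count, leaving 18. Quorum is 18. Satisfied.
Vote: the compensation package for the chief executive requires a majority of the disinterested trustees present (20 − 2 = 18). A majority of 18 is 10, so 10 affirmative votes are needed; 9 voted in favor. Not satisfied.

Invalid — vote requirement not satisfied.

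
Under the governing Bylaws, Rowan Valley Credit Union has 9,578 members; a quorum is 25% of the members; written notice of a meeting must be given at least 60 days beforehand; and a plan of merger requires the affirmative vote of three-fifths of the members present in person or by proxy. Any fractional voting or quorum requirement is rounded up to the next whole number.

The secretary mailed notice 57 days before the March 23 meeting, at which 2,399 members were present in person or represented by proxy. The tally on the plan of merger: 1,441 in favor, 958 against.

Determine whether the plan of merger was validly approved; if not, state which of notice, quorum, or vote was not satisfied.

Invalid — notice requirement not satisfied.

Notice: 57 days given; 60 required. Not satisfied.
Quorum: 25% of 9,578 = 2,394.50, rounded up to 2,395; 2,399 present. Satisfied.
Vote: requires three-fifths of those present (2,399); 3/5 of 2399 = 1439.40, rounded up to 1440, so 1,440 needed; 1,441 in favor. Satisfied.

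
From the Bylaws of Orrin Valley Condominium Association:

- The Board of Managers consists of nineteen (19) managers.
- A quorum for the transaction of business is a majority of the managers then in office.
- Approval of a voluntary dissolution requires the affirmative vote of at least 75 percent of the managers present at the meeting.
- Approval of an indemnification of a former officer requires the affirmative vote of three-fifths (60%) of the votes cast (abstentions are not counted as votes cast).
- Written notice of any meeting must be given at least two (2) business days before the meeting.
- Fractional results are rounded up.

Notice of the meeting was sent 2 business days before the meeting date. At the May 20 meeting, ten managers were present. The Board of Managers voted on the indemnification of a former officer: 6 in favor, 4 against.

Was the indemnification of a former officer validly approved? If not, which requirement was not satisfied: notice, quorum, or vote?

Notice: 2 business days given; 2 required (2 ≥ 2). Satisfied.
Quorum: 10 present; quorum is 10. Satisfied.
Vote: the indemnification of a former officer requires three-fifths of the votes cast (10). 3/5 of 10 = 6, so 6 affirmative votes are needed; 6 voted in favor. Satisfied.

Valid — all requirements satisfied.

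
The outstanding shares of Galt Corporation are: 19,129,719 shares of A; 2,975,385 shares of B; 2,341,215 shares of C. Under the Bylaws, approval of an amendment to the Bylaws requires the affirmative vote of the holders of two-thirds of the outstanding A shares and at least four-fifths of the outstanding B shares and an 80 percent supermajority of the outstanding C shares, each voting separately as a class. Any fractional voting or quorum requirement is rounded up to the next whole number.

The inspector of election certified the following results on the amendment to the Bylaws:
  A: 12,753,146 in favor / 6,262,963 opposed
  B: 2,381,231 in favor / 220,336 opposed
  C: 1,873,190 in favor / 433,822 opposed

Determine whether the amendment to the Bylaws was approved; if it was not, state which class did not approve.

A: 2/3 of 19129719 = 12753146; 12,753,146 required, 12,753,146 in favor — approved.
B: 4/5 of 2975385 = 2380308; 2,380,308 required, 2,381,231 in favor — approved.
C: 4/5 of 2341215 = 1872972; 1,872,972 required, 1,873,190 in favor — approved.

Approved — every class gave the required vote.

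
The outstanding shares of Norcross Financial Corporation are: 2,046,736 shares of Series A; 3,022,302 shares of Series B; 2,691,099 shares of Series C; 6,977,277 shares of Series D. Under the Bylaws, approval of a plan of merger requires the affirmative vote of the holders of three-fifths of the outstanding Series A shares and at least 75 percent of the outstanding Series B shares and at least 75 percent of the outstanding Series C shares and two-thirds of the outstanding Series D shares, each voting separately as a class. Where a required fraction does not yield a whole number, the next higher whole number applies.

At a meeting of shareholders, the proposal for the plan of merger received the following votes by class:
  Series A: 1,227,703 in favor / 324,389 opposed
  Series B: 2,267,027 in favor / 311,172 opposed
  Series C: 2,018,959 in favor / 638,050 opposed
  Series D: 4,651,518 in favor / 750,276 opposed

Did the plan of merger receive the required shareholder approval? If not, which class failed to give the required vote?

Series A: 3/5 of 2046736 = 1228041.60, rounded up to 1228042; 1,228,042 required, 1,227,703 in favor — not approved.
Series B: 3/4 of 3022302 = 2266726.50, rounded up to 2266727; 2,266,727 required, 2,267,027 in favor — approved.
Series C: 3/4 of 2691099 = 2018324.25, rounded up to 2018325; 2,018,325 required, 2,018,959 in favor — approved.
Series D: 2/3 of 6977277 = 4651518; 4,651,518 required, 4,651,518 in favor — approved.

Not approved — the Series A shares did not give the required vote.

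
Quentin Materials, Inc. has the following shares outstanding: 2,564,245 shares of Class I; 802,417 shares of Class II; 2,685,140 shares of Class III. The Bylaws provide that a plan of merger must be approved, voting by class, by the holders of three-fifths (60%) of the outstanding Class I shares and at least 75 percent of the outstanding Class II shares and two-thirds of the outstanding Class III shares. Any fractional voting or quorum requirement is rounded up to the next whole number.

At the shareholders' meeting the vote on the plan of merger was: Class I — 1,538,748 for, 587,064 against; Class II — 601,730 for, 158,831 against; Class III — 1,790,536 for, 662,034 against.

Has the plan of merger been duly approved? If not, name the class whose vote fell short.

Not approved — the Class II shares did not give the required vote.

Class I: 3/5 of 2564245 = 1538547; 1,538,547 required, 1,538,748 in favor — approved.
Class II: 3/4 of 802417 = 601812.75, rounded up to 601813; 601,813 required, 601,730 in favor — not approved.
Class III: 2/3 of 2685140 = 1790093.33, rounded up to 1790094; 1,790,094 required, 1,790,536 in favor — approved.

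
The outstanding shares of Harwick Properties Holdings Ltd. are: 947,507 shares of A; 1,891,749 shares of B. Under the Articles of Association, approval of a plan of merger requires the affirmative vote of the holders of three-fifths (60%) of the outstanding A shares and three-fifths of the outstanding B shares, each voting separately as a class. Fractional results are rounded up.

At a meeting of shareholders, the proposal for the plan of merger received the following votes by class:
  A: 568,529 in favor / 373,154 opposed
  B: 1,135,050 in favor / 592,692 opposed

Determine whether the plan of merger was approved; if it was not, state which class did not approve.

A: 3/5 of 947507 = 568504.20, rounded up to 568505; 568,505 required, 568,529 in favor — approved.
B: 3/5 of 1891749 = 1135049.40, rounded up to 1135050; 1,135,050 required, 1,135,050 in favor — approved.

Approved — every class gave the required vote.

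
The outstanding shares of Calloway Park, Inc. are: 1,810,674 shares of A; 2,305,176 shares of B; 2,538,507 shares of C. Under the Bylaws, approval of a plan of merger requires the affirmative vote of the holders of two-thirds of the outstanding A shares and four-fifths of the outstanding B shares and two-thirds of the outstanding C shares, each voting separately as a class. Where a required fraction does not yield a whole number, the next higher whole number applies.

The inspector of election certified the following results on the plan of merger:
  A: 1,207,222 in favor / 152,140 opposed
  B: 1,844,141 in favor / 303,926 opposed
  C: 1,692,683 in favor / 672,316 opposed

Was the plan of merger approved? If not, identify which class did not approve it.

A: 2/3 of 1810674 = 1207116; 1,207,116 required, 1,207,222 in favor — approved.
B: 4/5 of 2305176 = 1844140.80, rounded up to 1844141; 1,844,141 required, 1,844,141 in favor — approved.
C: 2/3 of 2538507 = 1692338; 1,692,338 required, 1,692,683 in favor — approved.

Approved — every class gave the required vote.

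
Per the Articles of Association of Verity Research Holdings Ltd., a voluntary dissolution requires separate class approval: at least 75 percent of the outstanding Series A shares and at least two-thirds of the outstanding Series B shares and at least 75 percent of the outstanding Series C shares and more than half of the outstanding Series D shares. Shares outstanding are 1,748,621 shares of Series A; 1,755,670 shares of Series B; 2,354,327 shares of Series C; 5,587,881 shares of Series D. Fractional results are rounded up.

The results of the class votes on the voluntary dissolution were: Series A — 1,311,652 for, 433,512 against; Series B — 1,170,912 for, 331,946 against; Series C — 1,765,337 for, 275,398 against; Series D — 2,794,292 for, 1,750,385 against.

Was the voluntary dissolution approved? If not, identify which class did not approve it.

Series A: 3/4 of 1748621 = 1311465.75, rounded up to 1311466; 1,311,466 required, 1,311,652 in favor — approved.
Series B: 2/3 of 1755670 = 1170446.67, rounded up to 1170447; 1,170,447 required, 1,170,912 in favor — approved.
Series C: 3/4 of 2354327 = 1765745.25, rounded up to 1765746; 1,765,746 required, 1,765,337 in favor — not approved.
Series D: a majority of 5587881 is 2793941; 2,793,941 required, 2,794,292 in favor — approved.

Not approved — the Series C shares did not give the required vote.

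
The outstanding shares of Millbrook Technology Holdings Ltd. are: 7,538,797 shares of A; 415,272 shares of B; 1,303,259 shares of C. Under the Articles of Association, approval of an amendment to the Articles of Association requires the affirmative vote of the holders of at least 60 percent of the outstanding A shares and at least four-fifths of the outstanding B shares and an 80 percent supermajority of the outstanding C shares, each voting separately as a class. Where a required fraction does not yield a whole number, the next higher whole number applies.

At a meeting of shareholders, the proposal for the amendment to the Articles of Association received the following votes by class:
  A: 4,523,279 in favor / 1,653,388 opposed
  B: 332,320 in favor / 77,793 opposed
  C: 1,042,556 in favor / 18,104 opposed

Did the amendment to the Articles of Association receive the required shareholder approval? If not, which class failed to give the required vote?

Not approved — the C shares did not give the required vote.

A: 3/5 of 7538797 = 4523278.20, rounded up to 4523279; 4,523,279 required, 4,523,279 in favor — approved.
B: 4/5 of 415272 = 332217.60, rounded up to 332218; 332,218 required, 332,320 in favor — approved.
C: 4/5 of 1303259 = 1042607.20, rounded up to 1042608; 1,042,608 required, 1,042,556 in favor — not approved.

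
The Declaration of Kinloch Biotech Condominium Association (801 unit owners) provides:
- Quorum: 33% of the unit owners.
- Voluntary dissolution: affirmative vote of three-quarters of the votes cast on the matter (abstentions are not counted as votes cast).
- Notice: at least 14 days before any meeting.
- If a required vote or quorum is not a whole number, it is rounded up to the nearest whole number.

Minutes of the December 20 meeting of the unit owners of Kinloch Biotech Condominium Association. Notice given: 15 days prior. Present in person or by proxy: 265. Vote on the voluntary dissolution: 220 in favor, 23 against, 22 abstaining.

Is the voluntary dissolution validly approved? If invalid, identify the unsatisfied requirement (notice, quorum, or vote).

Valid — all requirements satisfied.

Notice: 15 days given; 14 required. Satisfied.
Quorum: 33% of 801 = 264.33, rounded up to 265; 265 present. Satisfied.
Vote: requires three-fourths of the votes cast (265 − 22 abstaining = 243); 3/4 of 243 = 182.25, rounded up to 183, so 183 needed; 220 in favor. Satisfied.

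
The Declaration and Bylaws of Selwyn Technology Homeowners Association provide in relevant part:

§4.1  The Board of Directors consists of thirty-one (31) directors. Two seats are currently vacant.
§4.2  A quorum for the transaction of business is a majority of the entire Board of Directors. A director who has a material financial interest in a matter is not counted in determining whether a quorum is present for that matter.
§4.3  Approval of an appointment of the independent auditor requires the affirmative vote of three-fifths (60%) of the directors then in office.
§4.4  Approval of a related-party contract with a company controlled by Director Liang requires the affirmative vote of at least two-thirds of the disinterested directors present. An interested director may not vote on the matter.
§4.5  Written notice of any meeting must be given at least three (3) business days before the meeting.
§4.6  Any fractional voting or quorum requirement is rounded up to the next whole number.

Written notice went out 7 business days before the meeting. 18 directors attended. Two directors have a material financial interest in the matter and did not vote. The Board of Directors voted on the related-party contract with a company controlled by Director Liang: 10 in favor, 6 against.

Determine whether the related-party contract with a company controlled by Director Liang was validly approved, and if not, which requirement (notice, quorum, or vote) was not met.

Notice: 7 business days given; 3 required (7 ≥ 3). Satisfied.
Quorum: 18 present, but the 2 interested directors do not count, leaving 16. Quorum is 16. Satisfied.
Vote: the related-party contract with a company controlled by Director Liang requires two-thirds of the disinterested directors present (18 − 2 = 16). 2/3 of 16 = 10.67, rounded up to 11, so 11 affirmative votes are needed; 10 voted in favor. Not satisfied.

Invalid — vote requirement not satisfied.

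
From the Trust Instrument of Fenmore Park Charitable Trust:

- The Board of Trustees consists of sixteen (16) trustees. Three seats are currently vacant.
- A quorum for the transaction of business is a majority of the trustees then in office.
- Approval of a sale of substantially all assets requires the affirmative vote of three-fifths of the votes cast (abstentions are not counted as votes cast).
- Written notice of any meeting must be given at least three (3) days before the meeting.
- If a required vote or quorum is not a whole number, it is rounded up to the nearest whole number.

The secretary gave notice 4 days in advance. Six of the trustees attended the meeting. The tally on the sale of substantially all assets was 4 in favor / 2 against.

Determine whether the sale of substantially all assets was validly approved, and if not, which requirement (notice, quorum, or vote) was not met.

Invalid — quorum requirement not satisfied.

Notice: 4 days given; 3 required (4 ≥ 3). Satisfied.
Quorum: 6 present; quorum is 7. Not satisfied.
Vote: the sale of substantially all assets requires three-fifths of the votes cast (6). 3/5 of 6 = 3.60, rounded up to 4, so 4 affirmative votes are needed; 4 voted in favor. Satisfied. (Moot — without a quorum no business can be validly transacted.)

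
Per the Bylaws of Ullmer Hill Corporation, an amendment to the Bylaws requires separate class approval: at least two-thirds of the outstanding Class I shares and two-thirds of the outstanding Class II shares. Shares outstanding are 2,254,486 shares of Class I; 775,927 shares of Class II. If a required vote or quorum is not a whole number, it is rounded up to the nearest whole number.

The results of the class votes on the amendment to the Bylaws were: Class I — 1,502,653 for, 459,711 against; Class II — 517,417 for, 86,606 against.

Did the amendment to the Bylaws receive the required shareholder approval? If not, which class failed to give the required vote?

Class I: 2/3 of 2254486 = 1502990.67, rounded up to 1502991; 1,502,991 required, 1,502,653 in favor — not approved.
Class II: 2/3 of 775927 = 517284.67, rounded up to 517285; 517,285 required, 517,417 in favor — approved.

Not approved — the Class I shares did not give the required vote.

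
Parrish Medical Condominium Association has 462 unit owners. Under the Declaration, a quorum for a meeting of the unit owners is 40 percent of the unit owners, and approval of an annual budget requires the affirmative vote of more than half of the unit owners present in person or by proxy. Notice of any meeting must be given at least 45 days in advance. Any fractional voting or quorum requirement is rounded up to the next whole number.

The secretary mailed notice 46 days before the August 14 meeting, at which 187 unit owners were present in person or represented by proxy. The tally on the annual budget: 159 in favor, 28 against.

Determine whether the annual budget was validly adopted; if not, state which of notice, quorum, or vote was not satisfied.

Notice: 46 days given; 45 required. Satisfied.
Quorum: 40% of 462 = 184.80, rounded up to 185; 187 present. Satisfied.
Vote: requires a majority of those present (187); a majority of 187 is 94, so 94 needed; 159 in favor. Satisfied.

Valid — all requirements satisfied.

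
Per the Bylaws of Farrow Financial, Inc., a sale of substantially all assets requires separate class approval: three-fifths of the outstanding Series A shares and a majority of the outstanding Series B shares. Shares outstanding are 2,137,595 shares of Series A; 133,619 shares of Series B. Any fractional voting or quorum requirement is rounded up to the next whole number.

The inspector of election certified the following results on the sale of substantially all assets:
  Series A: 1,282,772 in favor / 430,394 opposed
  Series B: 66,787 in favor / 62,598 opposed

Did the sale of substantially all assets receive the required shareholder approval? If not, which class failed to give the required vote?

Series A: 3/5 of 2137595 = 1282557; 1,282,557 required, 1,282,772 in favor — approved.
Series B: a majority of 133619 is 66810; 66,810 required, 66,787 in favor — not approved.

Not approved — the Series B shares did not give the required vote.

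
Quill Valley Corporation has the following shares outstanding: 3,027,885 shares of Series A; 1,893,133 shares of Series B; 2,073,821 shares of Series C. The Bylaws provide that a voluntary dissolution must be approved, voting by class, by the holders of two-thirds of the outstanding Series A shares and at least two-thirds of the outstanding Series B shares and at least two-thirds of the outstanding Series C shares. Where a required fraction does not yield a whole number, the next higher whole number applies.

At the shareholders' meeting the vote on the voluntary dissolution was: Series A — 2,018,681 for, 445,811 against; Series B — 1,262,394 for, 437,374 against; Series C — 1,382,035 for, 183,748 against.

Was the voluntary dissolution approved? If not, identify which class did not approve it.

Not approved — the Series C shares did not give the required vote.

Series A: 2/3 of 3027885 = 2018590; 2,018,590 required, 2,018,681 in favor — approved.
Series B: 2/3 of 1893133 = 1262088.67, rounded up to 1262089; 1,262,089 required, 1,262,394 in favor — approved.
Series C: 2/3 of 2073821 = 1382547.33, rounded up to 1382548; 1,382,548 required, 1,382,035 in favor — not approved.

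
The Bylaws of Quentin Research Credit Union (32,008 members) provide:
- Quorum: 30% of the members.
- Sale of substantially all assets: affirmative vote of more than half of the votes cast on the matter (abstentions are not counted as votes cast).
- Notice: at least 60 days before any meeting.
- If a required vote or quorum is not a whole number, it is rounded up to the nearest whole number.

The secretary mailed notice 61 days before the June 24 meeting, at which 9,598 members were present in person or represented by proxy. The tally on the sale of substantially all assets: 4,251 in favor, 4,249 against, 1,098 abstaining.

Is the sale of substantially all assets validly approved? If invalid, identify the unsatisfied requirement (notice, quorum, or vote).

Invalid — quorum requirement not satisfied.

Notice: 61 days given; 60 required. Satisfied.
Quorum: 30% of 32,008 = 9,602.40, rounded up to 9,603; 9,598 present. Not satisfied.
Vote: requires a majority of the votes cast (9,598 − 1,098 abstaining = 8,500); a majority of 8500 is 4251, so 4,251 needed; 4,251 in favor. Satisfied.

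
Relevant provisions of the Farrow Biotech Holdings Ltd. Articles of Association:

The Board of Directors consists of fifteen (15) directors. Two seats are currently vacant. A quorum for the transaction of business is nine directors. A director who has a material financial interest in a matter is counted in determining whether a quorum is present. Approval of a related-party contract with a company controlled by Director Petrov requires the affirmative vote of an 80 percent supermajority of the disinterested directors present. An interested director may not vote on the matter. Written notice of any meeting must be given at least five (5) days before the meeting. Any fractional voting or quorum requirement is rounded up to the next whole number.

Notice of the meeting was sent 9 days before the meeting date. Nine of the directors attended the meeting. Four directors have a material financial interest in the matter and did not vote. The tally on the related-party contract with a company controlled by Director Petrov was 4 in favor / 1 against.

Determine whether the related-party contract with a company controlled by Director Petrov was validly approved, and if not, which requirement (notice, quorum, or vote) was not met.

Valid — all requirements satisfied.

Notice: 9 days given; 5 required (9 ≥ 5). Satisfied.
Quorum: 9 present (interested directors count toward quorum); quorum is 9. Satisfied.
Vote: the related-party contract with a company controlled by Director Petrov requires four-fifths of the disinterested directors present (9 − 4 = 5). 4/5 of 5 = 4, so 4 affirmative votes are needed; 4 voted in favor. Satisfied.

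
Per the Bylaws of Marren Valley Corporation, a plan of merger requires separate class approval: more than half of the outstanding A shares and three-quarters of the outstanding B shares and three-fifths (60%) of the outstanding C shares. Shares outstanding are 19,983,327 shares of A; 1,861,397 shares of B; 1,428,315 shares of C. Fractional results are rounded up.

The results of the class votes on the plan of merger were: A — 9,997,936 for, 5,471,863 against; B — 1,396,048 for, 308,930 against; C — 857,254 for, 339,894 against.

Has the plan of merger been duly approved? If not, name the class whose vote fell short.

A: a majority of 19983327 is 9991664; 9,991,664 required, 9,997,936 in favor — approved.
B: 3/4 of 1861397 = 1396047.75, rounded up to 1396048; 1,396,048 required, 1,396,048 in favor — approved.
C: 3/5 of 1428315 = 856989; 856,989 required, 857,254 in favor — approved.

Approved — every class gave the required vote.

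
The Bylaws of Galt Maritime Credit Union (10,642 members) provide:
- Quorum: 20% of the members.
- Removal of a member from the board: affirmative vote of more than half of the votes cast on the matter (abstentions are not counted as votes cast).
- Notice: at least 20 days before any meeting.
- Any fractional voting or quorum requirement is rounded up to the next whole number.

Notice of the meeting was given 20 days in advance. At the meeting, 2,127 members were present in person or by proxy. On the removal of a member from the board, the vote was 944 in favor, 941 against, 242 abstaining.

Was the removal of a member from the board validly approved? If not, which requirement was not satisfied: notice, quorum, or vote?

Invalid — quorum requirement not satisfied.

Notice: 20 days given; 20 required. Satisfied.
Quorum: 20% of 10,642 = 2,128.40, rounded up to 2,129; 2,127 present. Not satisfied.
Vote: requires a majority of the votes cast (2,127 − 242 abstaining = 1,885); a majority of 1885 is 943, so 943 needed; 944 in favor. Satisfied.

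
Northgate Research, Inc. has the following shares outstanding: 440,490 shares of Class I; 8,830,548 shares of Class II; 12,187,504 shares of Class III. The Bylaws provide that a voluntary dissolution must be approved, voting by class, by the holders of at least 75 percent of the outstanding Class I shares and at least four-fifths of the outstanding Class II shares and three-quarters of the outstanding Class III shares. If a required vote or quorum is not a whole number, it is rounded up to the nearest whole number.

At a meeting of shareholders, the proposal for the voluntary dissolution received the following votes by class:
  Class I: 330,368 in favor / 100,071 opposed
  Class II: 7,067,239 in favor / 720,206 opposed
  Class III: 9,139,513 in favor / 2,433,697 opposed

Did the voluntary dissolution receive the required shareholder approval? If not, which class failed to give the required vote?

Class I: 3/4 of 440490 = 330367.50, rounded up to 330368; 330,368 required, 330,368 in favor — approved.
Class II: 4/5 of 8830548 = 7064438.40, rounded up to 7064439; 7,064,439 required, 7,067,239 in favor — approved.
Class III: 3/4 of 12187504 = 9140628; 9,140,628 required, 9,139,513 in favor — not approved.

Not approved — the Class III shares did not give the required vote.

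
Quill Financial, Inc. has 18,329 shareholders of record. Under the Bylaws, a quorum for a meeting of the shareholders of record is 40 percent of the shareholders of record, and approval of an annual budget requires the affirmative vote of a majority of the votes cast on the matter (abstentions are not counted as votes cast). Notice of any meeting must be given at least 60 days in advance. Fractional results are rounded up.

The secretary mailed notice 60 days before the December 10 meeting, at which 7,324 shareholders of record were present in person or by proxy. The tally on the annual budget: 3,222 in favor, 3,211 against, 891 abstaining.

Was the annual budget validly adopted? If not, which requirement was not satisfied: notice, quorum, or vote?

Invalid — quorum requirement not satisfied.

Notice: 60 days given; 60 required. Satisfied.
Quorum: 40% of 18,329 = 7,331.60, rounded up to 7,332; 7,324 present. Not satisfied.
Vote: requires a majority of the votes cast (7,324 − 891 abstaining = 6,433); a majority of 6433 is 3217, so 3,217 needed; 3,222 in favor. Satisfied.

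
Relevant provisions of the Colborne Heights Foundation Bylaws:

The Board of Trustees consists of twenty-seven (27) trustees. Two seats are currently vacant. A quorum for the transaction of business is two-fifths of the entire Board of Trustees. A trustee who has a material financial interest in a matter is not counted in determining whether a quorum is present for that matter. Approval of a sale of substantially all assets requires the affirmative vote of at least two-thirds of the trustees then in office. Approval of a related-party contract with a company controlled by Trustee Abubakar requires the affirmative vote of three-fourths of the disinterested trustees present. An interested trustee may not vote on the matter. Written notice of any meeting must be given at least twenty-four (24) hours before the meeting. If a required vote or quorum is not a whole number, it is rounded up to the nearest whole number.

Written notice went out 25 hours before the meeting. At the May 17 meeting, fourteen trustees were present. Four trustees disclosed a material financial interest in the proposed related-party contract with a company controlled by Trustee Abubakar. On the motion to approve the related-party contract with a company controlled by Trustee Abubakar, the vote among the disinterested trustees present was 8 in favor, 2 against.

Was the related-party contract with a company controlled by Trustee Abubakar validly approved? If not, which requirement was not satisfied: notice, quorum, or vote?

Notice: 25 hours given; 24 required (25 ≥ 24). Satisfied.
Quorum: 14 present, but the 4 interested trustees do not count, leaving 10. Quorum is 11. Not satisfied.
Vote: the related-party contract with a company controlled by Trustee Abubakar requires three-fourths of the disinterested trustees present (14 − 4 = 10). 3/4 of 10 = 7.50, rounded up to 8, so 8 affirmative votes are needed; 8 voted in favor. Satisfied. (Moot — without a quorum no business can be validly transacted.)

Invalid — quorum requirement not satisfied.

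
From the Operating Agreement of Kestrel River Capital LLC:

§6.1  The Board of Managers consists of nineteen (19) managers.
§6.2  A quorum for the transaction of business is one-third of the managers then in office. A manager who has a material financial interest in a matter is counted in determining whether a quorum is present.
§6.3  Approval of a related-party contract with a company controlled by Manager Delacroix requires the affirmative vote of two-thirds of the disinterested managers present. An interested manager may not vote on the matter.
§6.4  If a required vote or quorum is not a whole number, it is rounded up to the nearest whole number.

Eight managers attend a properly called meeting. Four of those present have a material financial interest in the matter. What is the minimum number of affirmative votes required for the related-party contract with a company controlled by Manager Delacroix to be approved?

3

The related-party contract with a company controlled by Manager Delacroix requires two-thirds of the disinterested managers present (8 − 4 = 4).
2/3 of 4 = 2.67, rounded up to 3.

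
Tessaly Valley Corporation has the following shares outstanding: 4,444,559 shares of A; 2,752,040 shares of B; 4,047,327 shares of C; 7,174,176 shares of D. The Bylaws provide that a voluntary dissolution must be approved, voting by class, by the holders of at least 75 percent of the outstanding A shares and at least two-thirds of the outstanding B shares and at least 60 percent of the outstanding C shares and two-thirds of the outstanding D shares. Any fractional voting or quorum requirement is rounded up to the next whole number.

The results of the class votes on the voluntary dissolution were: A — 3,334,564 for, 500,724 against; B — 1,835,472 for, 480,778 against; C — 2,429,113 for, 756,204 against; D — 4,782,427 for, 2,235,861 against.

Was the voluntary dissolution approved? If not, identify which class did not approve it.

Not approved — the D shares did not give the required vote.

A: 3/4 of 4444559 = 3333419.25, rounded up to 3333420; 3,333,420 required, 3,334,564 in favor — approved.
B: 2/3 of 2752040 = 1834693.33, rounded up to 1834694; 1,834,694 required, 1,835,472 in favor — approved.
C: 3/5 of 4047327 = 2428396.20, rounded up to 2428397; 2,428,397 required, 2,429,113 in favor — approved.
D: 2/3 of 7174176 = 4782784; 4,782,784 required, 4,782,427 in favor — not approved.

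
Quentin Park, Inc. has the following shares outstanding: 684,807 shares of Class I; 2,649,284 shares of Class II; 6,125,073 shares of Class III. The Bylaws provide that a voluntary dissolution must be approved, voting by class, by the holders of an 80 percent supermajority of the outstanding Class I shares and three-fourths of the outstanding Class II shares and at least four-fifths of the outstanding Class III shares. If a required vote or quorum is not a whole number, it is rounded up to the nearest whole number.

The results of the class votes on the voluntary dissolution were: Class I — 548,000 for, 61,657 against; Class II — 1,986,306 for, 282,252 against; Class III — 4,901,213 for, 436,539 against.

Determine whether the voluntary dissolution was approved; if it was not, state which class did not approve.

Not approved — the Class II shares did not give the required vote.

Class I: 4/5 of 684807 = 547845.60, rounded up to 547846; 547,846 required, 548,000 in favor — approved.
Class II: 3/4 of 2649284 = 1986963; 1,986,963 required, 1,986,306 in favor — not approved.
Class III: 4/5 of 6125073 = 4900058.40, rounded up to 4900059; 4,900,059 required, 4,901,213 in favor — approved.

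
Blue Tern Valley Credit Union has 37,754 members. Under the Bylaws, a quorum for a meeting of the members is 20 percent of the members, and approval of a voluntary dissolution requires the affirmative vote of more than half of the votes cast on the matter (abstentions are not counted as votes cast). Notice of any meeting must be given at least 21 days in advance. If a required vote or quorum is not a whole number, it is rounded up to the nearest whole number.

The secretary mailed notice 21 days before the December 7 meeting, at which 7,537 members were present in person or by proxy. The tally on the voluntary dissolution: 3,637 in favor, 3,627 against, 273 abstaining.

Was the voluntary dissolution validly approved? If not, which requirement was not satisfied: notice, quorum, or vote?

Invalid — quorum requirement not satisfied.

Notice: 21 days given; 21 required. Satisfied.
Quorum: 20% of 37,754 = 7,550.80, rounded up to 7,551; 7,537 present. Not satisfied.
Vote: requires a majority of the votes cast (7,537 − 273 abstaining = 7,264); a majority of 7264 is 3633, so 3,633 needed; 3,637 in favor. Satisfied.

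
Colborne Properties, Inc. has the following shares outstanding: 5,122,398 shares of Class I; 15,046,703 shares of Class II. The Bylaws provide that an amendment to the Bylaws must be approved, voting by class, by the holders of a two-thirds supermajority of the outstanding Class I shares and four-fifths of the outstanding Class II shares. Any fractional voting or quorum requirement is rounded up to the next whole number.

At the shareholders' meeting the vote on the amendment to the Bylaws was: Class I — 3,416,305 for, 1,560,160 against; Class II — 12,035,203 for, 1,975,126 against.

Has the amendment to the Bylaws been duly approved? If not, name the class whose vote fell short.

Not approved — the Class II shares did not give the required vote.

Class I: 2/3 of 5122398 = 3414932; 3,414,932 required, 3,416,305 in favor — approved.
Class II: 4/5 of 15046703 = 12037362.40, rounded up to 12037363; 12,037,363 required, 12,035,203 in favor — not approved.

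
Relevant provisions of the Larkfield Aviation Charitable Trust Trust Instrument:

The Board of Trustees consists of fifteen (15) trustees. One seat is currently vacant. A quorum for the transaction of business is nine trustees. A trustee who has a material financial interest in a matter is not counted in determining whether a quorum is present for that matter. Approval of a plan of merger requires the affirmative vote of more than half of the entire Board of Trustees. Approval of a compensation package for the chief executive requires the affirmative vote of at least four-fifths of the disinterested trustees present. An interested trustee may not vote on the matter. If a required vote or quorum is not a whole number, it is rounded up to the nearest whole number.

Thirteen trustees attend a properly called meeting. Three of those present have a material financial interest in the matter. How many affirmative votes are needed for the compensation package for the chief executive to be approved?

8

The compensation package for the chief executive requires four-fifths of the disinterested trustees present (13 − 3 = 10).
4/5 of 10 = 8.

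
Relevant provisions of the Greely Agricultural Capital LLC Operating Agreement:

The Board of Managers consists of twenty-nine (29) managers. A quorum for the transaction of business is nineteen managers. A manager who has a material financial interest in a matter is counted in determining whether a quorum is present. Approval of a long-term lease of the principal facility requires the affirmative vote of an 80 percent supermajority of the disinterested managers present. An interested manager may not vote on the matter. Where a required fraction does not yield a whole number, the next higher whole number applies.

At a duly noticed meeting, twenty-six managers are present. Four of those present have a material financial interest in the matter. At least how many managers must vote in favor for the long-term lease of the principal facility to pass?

The long-term lease of the principal facility requires four-fifths of the disinterested managers present (26 − 4 = 22).
4/5 of 22 = 17.60, rounded up to 18.

18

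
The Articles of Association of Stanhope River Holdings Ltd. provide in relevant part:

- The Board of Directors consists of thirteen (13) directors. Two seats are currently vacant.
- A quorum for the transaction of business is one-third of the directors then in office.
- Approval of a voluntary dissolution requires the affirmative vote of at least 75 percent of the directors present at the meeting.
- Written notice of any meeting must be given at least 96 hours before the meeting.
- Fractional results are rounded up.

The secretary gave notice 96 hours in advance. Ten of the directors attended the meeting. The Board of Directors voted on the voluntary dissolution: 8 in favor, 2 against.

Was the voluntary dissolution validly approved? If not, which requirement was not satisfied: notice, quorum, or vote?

Valid — all requirements satisfied.

Notice: 96 hours given; 96 required (96 ≥ 96). Satisfied.
Quorum: 10 present; quorum is 4. Satisfied.
Vote: the voluntary dissolution requires three-fourths of the directors present (10). 3/4 of 10 = 7.50, rounded up to 8, so 8 affirmative votes are needed; 8 voted in favor. Satisfied.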